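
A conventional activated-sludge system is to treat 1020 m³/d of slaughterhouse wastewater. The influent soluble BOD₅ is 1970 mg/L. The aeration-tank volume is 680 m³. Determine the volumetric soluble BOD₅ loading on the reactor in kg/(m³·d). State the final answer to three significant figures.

L_v = Q S₀ / V = 1020 × 1970 × 10⁻³ / 680.0 = 2.955 kg/(m³·d).

L_v ≈ 2.96 kg soluble BOD₅/(m³·d)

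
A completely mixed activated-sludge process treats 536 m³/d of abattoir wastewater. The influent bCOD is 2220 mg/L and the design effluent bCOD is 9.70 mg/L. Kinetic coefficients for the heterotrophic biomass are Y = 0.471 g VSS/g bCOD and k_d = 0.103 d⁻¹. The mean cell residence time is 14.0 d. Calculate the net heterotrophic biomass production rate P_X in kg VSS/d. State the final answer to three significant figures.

The observed yield is Y_obs = Y/(1 + k_d·θ_c) = 0.471 / (1 + 0.103 × 14.0) = 0.471 / 2.442 = 0.1929 g VSS per g bCOD removed.
Mass of bCOD removed per day: Q(S₀ − S) = 536 × 2210 g/m³ = 1185 kg/d.
Biomass produced: P_X = Y_obs·Q·ΔS = 0.1929 × 1185 ≈ 228.5 kg VSS/d.

P_X ≈ 229 kg VSS/d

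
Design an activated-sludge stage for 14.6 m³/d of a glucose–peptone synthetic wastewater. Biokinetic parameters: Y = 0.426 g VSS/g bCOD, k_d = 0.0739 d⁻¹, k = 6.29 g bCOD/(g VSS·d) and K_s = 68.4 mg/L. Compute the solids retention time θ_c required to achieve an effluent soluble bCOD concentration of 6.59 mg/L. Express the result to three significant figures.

Specific growth rate at S = 6.59 mg/L: μ = YkS/(K_s+S) = 0.426·6.29·6.59/(68.4+6.59) = 0.2355 d⁻¹.
Then 1/θ_c = μ − k_d = 0.2355 − 0.0739 = 0.1616 d⁻¹, giving θ_c = 6.189 d.

θ_c ≈ 6.19 d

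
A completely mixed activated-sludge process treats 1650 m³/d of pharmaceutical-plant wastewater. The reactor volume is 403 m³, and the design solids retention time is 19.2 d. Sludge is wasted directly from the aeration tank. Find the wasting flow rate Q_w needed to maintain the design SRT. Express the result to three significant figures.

Q_w ≈ 21.0 m³/d

With mixed-liquor wasting, θ_c = V/Q_w, so Q_w = V/θ_c = 403.0/19.2 = 20.99 m³/d.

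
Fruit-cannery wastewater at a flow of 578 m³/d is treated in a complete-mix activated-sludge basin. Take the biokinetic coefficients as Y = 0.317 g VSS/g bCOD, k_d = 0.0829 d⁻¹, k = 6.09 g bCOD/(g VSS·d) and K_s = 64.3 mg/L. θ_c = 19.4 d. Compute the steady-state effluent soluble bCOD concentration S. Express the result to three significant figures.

S ≈ 4.81 mg/L

From the Monod/SRT balance for a CMAS, S = K_s·(1+k_d θ_c)/[θ_c·(Y k − k_d) − 1] = 64.3 × (1 + 0.0829 × 19.4) / [19.4 × (0.317 × 6.09 − 0.0829) − 1] = 167.7 / 34.84 = 4.813 mg/L.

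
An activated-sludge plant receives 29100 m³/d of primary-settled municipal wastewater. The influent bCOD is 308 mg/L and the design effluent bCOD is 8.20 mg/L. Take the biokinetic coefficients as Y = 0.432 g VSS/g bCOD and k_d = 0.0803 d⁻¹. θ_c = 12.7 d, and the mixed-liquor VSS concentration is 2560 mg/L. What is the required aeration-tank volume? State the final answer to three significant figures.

V ≈ 9260 m³

Steady-state biomass mass balance: V·X·(1 + k_d·θ_c) = Y·Q·(S₀ − S)·θ_c, so V = 0.432 × 29100 × (308 − 8.20) × 12.7 / [2560 × (1 + 0.0803 × 12.7)] = 4.79×10^7 / 5171 = 9257 m³.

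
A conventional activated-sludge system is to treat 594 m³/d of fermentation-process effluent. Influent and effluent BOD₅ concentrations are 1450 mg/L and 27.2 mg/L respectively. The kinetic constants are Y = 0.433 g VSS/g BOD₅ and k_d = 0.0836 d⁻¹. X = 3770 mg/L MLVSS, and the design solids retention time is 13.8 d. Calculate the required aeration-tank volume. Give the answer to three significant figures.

Steady-state biomass mass balance: V·X·(1 + k_d·θ_c) = Y·Q·(S₀ − S)·θ_c, so V = 0.433 × 594 × (1450 − 27.2) × 13.8 / [3770 × (1 + 0.0836 × 13.8)] = 5.05×10^6 / 8119 = 622.0 m³.

V ≈ 622 m³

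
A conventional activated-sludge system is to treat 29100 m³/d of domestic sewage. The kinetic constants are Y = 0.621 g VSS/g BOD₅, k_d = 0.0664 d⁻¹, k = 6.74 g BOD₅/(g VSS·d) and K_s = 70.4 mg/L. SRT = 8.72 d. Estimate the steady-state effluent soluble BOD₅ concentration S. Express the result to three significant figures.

S ≈ 3.18 mg/L

For a completely mixed reactor with recycle the Lawrence–McCarty relation gives S = K_s·(1 + k_d·θ_c) / [θ_c·(Y·k − k_d) − 1] = 70.4 × (1 + 0.0664 × 8.72) / [8.72 × (0.621 × 6.74 − 0.0664) − 1] = 111.2 / 34.92 = 3.183 mg/L.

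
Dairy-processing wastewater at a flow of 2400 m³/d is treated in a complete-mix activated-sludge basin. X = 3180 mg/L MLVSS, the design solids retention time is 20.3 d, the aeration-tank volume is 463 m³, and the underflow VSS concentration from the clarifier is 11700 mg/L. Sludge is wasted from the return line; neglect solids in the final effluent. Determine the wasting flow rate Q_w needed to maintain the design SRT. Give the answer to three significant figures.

Wasting from the return line (neglecting effluent solids): Q_w = V·X / (θ_c·X_r) = 463.0 × 3180 / (20.3 × 11700) = 6.199 m³/d.

Q_w ≈ 6.20 m³/d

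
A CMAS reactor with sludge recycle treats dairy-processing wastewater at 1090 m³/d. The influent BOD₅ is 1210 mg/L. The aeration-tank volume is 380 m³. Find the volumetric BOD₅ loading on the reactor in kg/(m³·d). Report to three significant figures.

L_v ≈ 3.47 kg BOD₅/(m³·d)

L_v = Q S₀ / V = 1090 × 1210 × 10⁻³ / 380.0 = 3.471 kg/(m³·d).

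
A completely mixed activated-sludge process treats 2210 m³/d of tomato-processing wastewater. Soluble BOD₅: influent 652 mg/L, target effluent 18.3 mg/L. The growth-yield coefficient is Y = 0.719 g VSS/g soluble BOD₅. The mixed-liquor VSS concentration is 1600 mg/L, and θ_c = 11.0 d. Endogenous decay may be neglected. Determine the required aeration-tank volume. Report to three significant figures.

V ≈ 6920 m³

With k_d = 0 the design equation reduces to V = Y Q (S₀−S) θ_c / X = 0.719 × 2210 × (652 − 18.3) × 11.0 / 1600 = 6923 m³.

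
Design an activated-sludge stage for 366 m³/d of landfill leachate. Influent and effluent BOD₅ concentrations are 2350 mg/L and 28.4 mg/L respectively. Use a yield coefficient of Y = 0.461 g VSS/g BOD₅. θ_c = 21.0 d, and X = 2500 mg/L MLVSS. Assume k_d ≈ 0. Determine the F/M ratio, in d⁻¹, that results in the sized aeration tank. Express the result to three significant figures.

F/M ≈ 0.105 d⁻¹

V·X = Y·Q·ΔS·θ_c gives V = 0.461 × 366 × (2350 − 28.4) × 21.0 / 2500 = 3290 m³.
F/M = applied load / biomass = Q·S₀/(V·X) = 366 × 2350 / (3290 × 2500) = 0.1046 d⁻¹.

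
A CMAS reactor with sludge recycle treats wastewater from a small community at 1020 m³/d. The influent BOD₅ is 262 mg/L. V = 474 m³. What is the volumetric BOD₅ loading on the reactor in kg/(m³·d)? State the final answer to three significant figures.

L_v ≈ 0.564 kg BOD₅/(m³·d)

L_v = Q S₀ / V = 1020 × 262 × 10⁻³ / 474.0 = 0.5638 kg/(m³·d).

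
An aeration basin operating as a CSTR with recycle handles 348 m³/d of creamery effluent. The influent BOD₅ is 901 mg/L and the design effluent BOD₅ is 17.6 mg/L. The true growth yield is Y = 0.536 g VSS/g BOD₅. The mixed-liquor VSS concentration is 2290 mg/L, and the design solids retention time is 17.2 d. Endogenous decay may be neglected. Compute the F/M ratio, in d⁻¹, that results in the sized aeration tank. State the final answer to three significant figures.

F/M ≈ 0.111 d⁻¹

Biomass mass balance (decay neglected): V·X = Y·Q·(S₀ − S)·θ_c, so V = 0.536 × 348 × (901 − 17.6) × 17.2 / 2290 = 1238 m³.
F/M = Q·S₀ / (V·X) = 348 × 901 / (1238 × 2290) = 0.1106 g BOD₅·(g VSS·d)⁻¹.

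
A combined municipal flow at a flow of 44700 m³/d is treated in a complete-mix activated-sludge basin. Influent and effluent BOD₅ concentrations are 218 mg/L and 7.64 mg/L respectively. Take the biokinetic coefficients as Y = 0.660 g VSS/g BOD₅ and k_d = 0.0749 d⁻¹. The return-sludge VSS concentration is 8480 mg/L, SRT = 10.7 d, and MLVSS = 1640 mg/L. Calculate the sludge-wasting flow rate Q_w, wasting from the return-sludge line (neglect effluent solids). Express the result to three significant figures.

Q_w ≈ 406 m³/d

From the SRT design equation V = Y Q (S₀−S) θ_c / [X (1 + k_d θ_c)] = 0.660 × 44700 × (218 − 7.64) × 10.7 / [1640 × (1 + 0.0749 × 10.7)] = 6.64×10^7 / 2954 = 22477 m³.
Wasting from the return line (neglecting effluent solids): Q_w = V·X / (θ_c·X_r) = 22477 × 1640 / (10.7 × 8480) = 406.3 m³/d.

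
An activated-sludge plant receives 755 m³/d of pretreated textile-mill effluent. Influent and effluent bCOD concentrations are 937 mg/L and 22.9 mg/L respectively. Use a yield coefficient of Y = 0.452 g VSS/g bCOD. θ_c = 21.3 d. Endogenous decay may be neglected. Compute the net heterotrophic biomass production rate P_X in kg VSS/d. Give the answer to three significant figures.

P_X ≈ 312 kg VSS/d

With endogenous decay neglected, the observed yield equals the true yield: Y_obs = Y = 0.452 g VSS/g bCOD.
Mass of bCOD removed per day: Q(S₀ − S) = 755 × 914.1 g/m³ = 690.1 kg/d.
Net biomass production P_X = Y_obs × Q·(S₀ − S) = 0.4520 × 690.1 = 311.9 kg VSS/d.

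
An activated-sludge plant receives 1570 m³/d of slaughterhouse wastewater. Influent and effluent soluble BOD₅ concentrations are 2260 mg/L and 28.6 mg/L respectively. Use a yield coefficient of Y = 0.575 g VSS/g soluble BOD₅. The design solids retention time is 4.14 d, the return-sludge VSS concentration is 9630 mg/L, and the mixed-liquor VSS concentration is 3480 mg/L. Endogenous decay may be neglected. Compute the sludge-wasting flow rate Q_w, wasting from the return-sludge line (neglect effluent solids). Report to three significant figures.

Biomass mass balance (decay neglected): V·X = Y·Q·(S₀ − S)·θ_c, so V = 0.575 × 1570 × (2260 − 28.6) × 4.14 / 3480 = 2396 m³.
Q_w = (V·X)/(θ_c X_r) = 2396 × 3480 / (4.14 × 9630) = 209.2 m³/d.

Q_w ≈ 209 m³/d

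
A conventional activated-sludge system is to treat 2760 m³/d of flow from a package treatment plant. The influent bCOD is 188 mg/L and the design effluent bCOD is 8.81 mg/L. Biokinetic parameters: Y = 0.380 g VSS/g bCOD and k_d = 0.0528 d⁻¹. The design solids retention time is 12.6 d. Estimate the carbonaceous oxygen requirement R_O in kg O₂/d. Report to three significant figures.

The observed yield is Y_obs = Y/(1 + k_d·θ_c) = 0.380 / (1 + 0.0528 × 12.6) = 0.380 / 1.665 = 0.2282 g VSS per g bCOD removed.
ΔS = 188 − 8.81 = 179.2 mg/L, so the substrate removal rate is 2760 × 179.2/1000 = 494.6 kg bCOD/d.
Biomass synthesised: P_X = Y_obs × 494.6 = 112.9 kg VSS/d.
R_O = Q·(S₀ − S) − 1.42·P_X = 494.6 − 1.42 × 112.9 = 334.3 kg O₂/d.

R_O ≈ 334 kg O₂/d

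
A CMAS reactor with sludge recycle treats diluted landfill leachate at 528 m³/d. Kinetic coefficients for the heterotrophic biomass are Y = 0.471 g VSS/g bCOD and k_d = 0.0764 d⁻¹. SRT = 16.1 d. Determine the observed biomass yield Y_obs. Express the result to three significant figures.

Y_obs = Y / (1 + k_d θ_c) = 0.471 / (1 + 0.0764 × 16.1) = 0.471 / 2.230 = 0.2112.

Y_obs ≈ 0.211 g VSS/g bCOD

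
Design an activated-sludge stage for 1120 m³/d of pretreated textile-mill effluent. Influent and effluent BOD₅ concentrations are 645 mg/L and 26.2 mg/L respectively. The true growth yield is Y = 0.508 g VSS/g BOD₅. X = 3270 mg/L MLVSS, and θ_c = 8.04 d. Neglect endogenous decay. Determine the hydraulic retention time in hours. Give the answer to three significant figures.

Biomass mass balance (decay neglected): V·X = Y·Q·(S₀ − S)·θ_c, so V = 0.508 × 1120 × (645 − 26.2) × 8.04 / 3270 = 865.6 m³.
HRT = V/Q = 865.6 m³ / 1120 m³·d⁻¹ = 0.7729 d × 24 = 18.55 h.

τ ≈ 18.5 h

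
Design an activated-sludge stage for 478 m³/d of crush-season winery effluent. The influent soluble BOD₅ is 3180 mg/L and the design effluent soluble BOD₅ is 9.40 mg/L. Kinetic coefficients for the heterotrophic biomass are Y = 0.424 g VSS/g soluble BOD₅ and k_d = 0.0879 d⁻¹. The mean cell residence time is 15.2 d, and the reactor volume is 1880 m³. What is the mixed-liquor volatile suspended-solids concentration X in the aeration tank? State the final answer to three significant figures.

X ≈ 2220 mg/L

X = Y·Q·ΔS·θ_c / [V·(1 + k_d θ_c)] = 0.424 × 478 × (3180 − 9.40) × 15.2 / [1880 × (1 + 0.0879 × 15.2)] = 2224 mg/L.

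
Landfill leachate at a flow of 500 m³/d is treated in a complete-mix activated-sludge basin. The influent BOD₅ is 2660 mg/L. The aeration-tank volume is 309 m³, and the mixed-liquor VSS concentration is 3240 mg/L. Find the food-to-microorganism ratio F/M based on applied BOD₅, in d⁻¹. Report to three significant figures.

F/M = Q·S₀ / (V·X) = 500 × 2660 / (309.0 × 3240) = 1.328 g BOD₅·(g VSS·d)⁻¹.

F/M ≈ 1.33 d⁻¹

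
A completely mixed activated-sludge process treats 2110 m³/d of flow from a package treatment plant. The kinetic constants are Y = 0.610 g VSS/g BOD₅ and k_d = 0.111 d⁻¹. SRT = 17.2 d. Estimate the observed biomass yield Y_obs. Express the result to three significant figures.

Y_obs ≈ 0.210 g VSS/g BOD₅

The observed yield is Y_obs = Y/(1 + k_d·θ_c) = 0.610 / (1 + 0.111 × 17.2) = 0.610 / 2.909 = 0.2097 g VSS per g BOD₅ removed.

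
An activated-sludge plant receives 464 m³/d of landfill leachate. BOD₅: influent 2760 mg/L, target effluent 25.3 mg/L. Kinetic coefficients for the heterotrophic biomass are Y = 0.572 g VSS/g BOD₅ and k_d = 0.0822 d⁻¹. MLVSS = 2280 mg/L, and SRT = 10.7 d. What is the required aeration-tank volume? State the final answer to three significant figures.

From the SRT design equation V = Y Q (S₀−S) θ_c / [X (1 + k_d θ_c)] = 0.572 × 464 × (2760 − 25.3) × 10.7 / [2280 × (1 + 0.0822 × 10.7)] = 7.77×10^6 / 4285 = 1812 m³.

V ≈ 1810 m³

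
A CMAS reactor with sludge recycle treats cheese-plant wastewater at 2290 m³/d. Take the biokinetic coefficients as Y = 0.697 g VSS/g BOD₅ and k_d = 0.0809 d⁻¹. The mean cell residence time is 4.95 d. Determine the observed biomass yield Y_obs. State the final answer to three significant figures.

Observed yield with endogenous decay: Y_obs = Y / (1 + k_d·θ_c) = 0.697 / (1 + 0.0809 × 4.95) = 0.697 / 1.400 = 0.4977 g VSS/g BOD₅.

Y_obs ≈ 0.498 g VSS/g BOD₅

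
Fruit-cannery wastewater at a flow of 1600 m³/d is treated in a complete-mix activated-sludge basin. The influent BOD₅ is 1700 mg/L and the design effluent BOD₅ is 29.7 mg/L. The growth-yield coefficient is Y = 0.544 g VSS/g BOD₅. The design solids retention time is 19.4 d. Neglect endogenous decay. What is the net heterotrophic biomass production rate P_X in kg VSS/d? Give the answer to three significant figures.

P_X ≈ 1450 kg VSS/d

Since k_d ≈ 0, Y_obs = Y = 0.544 g VSS/g BOD₅.
Mass of BOD₅ removed per day: Q(S₀ − S) = 1600 × 1670 g/m³ = 2672 kg/d.
Net biomass production P_X = Y_obs × Q·(S₀ − S) = 0.5440 × 2672 = 1454 kg VSS/d.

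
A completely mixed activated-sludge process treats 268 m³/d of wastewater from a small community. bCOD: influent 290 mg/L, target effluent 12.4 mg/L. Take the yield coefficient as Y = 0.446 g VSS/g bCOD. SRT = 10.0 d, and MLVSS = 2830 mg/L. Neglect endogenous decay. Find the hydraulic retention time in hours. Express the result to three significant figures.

Biomass mass balance (decay neglected): V·X = Y·Q·(S₀ − S)·θ_c, so V = 0.446 × 268 × (290 − 12.4) × 10.0 / 2830 = 117.2 m³.
τ = V/Q = 117.2/268 = 0.4375 d, or 10.50 h.

τ ≈ 10.5 h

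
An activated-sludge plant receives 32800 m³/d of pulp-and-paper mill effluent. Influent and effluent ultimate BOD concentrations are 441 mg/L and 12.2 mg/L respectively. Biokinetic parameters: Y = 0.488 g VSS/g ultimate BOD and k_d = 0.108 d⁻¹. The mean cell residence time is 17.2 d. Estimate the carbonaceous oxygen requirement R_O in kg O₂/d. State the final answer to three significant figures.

R_O ≈ 10700 kg O₂/d

Observed yield with endogenous decay: Y_obs = Y / (1 + k_d·θ_c) = 0.488 / (1 + 0.108 × 17.2) = 0.488 / 2.858 = 0.1708 g VSS/g ultimate BOD.
ΔS = 441 − 12.2 = 428.8 mg/L, so the substrate removal rate is 32800 × 428.8/1000 = 14065 kg ultimate BOD/d.
Net sludge production P_X = 0.1708 × 14065 = 2402 kg VSS/d.
R_O = Q·ΔS − 1.42 P_X = 14065 − 3411 = 10654 kg O₂/d.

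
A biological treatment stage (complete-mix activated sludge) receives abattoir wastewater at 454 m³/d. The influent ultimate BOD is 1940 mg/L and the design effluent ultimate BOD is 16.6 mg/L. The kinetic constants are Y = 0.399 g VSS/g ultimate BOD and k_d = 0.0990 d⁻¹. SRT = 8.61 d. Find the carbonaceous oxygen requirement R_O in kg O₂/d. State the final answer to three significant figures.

Y_obs = Y / (1 + k_d θ_c) = 0.399 / (1 + 0.0990 × 8.61) = 0.399 / 1.852 = 0.2154.
ΔS = 1940 − 16.6 = 1923 mg/L, so the substrate removal rate is 454 × 1923/1000 = 873.2 kg ultimate BOD/d.
Biomass synthesised: P_X = Y_obs × 873.2 = 188.1 kg VSS/d.
R_O = Q·ΔS − 1.42 P_X = 873.2 − 267.1 = 606.1 kg O₂/d.

R_O ≈ 606 kg O₂/d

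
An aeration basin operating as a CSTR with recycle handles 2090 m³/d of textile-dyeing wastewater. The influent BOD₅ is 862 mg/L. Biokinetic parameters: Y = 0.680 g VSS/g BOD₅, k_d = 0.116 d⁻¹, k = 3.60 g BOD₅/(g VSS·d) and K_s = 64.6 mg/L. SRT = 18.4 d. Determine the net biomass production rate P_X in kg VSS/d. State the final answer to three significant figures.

P_X ≈ 389 kg VSS/d

For a completely mixed reactor with recycle the Lawrence–McCarty relation gives S = K_s·(1 + k_d·θ_c) / [θ_c·(Y·k − k_d) − 1] = 64.6 × (1 + 0.116 × 18.4) / [18.4 × (0.680 × 3.60 − 0.116) − 1] = 202.5 / 41.91 = 4.831 mg/L.
Observed yield with endogenous decay: Y_obs = Y / (1 + k_d·θ_c) = 0.680 / (1 + 0.116 × 18.4) = 0.680 / 3.134 = 0.2169 g VSS/g BOD₅.
Q·(S₀ − S) = 2090 × (862 − 4.83) × 10⁻³ = 1791 kg/d removed.
Biomass produced: P_X = Y_obs·Q·ΔS = 0.2169 × 1791 ≈ 388.7 kg VSS/d.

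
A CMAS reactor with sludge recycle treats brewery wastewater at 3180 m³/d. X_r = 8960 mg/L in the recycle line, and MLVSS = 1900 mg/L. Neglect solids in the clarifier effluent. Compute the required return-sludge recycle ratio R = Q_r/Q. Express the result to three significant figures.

Mass balance around the secondary clarifier (neglecting effluent solids): R = X / (X_r − X) = 1900 / (8960 − 1900) = 0.2691.

R ≈ 0.269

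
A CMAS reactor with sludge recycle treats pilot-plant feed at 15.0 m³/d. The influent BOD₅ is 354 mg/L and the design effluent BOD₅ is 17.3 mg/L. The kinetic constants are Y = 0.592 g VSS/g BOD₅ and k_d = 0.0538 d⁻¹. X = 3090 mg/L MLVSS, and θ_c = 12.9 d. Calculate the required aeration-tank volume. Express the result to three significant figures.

From the SRT design equation V = Y Q (S₀−S) θ_c / [X (1 + k_d θ_c)] = 0.592 × 15.0 × (354 − 17.3) × 12.9 / [3090 × (1 + 0.0538 × 12.9)] = 3.86×10^4 / 5235 = 7.368 m³.

V ≈ 7.37 m³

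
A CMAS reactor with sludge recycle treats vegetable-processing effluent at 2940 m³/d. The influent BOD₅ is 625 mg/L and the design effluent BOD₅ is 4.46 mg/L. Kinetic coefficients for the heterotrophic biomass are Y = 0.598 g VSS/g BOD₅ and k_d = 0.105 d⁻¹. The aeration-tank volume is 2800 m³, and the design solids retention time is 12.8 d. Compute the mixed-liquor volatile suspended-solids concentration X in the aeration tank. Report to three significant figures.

X ≈ 2130 mg/L

X = Y·Q·ΔS·θ_c / [V·(1 + k_d θ_c)] = 0.598 × 2940 × (625 − 4.46) × 12.8 / [2800 × (1 + 0.105 × 12.8)] = 2128 mg/L.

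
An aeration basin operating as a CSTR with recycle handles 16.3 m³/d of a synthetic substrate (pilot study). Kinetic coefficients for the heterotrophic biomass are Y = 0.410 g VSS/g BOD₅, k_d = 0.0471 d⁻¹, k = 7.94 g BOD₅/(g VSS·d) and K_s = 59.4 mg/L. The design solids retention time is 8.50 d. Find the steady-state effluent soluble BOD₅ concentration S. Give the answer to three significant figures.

S ≈ 3.17 mg/L

From the Monod/SRT balance for a CMAS, S = K_s·(1+k_d θ_c)/[θ_c·(Y k − k_d) − 1] = 59.4 × (1 + 0.0471 × 8.50) / [8.50 × (0.410 × 7.94 − 0.0471) − 1] = 83.18 / 26.27 = 3.166 mg/L.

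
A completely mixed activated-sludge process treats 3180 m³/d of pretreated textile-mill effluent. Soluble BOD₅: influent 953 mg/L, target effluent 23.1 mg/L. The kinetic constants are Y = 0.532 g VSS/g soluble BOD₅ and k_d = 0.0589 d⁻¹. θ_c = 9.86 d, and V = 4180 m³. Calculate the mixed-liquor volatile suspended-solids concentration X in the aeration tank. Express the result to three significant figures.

X ≈ 2350 mg/L

X = Y·Q·ΔS·θ_c / [V·(1 + k_d θ_c)] = 0.532 × 3180 × (953 − 23.1) × 9.86 / [4180 × (1 + 0.0589 × 9.86)] = 2348 mg/L.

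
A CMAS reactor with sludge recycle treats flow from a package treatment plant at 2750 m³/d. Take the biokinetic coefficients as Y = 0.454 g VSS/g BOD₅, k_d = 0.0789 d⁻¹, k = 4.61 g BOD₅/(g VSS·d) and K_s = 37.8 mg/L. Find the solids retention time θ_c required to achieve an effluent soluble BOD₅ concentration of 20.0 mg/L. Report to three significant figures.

Specific growth rate at S = 20.0 mg/L: μ = YkS/(K_s+S) = 0.454·4.61·20.0/(37.8+20.0) = 0.7242 d⁻¹.
Then 1/θ_c = μ − k_d = 0.7242 − 0.0789 = 0.6453 d⁻¹, giving θ_c = 1.550 d.

θ_c ≈ 1.55 d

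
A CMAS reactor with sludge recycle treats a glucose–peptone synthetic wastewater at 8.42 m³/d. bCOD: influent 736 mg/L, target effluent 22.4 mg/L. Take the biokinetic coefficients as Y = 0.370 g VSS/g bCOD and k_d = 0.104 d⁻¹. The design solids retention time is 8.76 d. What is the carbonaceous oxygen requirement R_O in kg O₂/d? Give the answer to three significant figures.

R_O ≈ 4.36 kg O₂/d

The observed yield is Y_obs = Y/(1 + k_d·θ_c) = 0.370 / (1 + 0.104 × 8.76) = 0.370 / 1.911 = 0.1936 g VSS per g bCOD removed.
Q·(S₀ − S) = 8.42 × (736 − 22.4) × 10⁻³ = 6.009 kg/d removed.
Biomass synthesised: P_X = Y_obs × 6.009 = 1.163 kg VSS/d.
Carbonaceous O₂ demand = substrate oxidised − cell-mass equivalent = 6.009 − 1.42 × 1.163 = 4.357 kg O₂/d.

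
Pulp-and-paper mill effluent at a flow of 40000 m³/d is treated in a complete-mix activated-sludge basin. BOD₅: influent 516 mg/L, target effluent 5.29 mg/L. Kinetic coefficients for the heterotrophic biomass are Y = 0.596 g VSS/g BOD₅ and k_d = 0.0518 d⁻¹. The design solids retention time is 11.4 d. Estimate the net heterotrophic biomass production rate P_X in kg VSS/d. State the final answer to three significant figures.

The observed yield is Y_obs = Y/(1 + k_d·θ_c) = 0.596 / (1 + 0.0518 × 11.4) = 0.596 / 1.591 = 0.3747 g VSS per g BOD₅ removed.
Q·(S₀ − S) = 40000 × (516 − 5.29) × 10⁻³ = 20428 kg/d removed.
So the net sludge growth is P_X = 0.3747 × 20428 = 7655 kg VSS/d.

P_X ≈ 7650 kg VSS/d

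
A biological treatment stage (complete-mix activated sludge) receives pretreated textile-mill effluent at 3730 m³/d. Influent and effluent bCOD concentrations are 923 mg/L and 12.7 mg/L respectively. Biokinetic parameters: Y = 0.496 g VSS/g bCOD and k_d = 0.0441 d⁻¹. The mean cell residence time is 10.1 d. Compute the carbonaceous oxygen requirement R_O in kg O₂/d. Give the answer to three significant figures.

The observed yield is Y_obs = Y/(1 + k_d·θ_c) = 0.496 / (1 + 0.0441 × 10.1) = 0.496 / 1.445 = 0.3432 g VSS per g bCOD removed.
ΔS = 923 − 12.7 = 910.3 mg/L, so the substrate removal rate is 3730 × 910.3/1000 = 3395 kg bCOD/d.
P_X = Y_obs·Q·(S₀ − S) = 0.3432 × 3395 = 1165 kg VSS/d.
Carbonaceous O₂ demand = substrate oxidised − cell-mass equivalent = 3395 − 1.42 × 1165 = 1741 kg O₂/d.

R_O ≈ 1740 kg O₂/d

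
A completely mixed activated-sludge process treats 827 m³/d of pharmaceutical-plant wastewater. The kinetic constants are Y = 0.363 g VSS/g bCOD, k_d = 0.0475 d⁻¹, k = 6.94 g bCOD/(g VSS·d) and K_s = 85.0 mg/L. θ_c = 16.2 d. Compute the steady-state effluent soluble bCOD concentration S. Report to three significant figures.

For a completely mixed reactor with recycle the Lawrence–McCarty relation gives S = K_s·(1 + k_d·θ_c) / [θ_c·(Y·k − k_d) − 1] = 85.0 × (1 + 0.0475 × 16.2) / [16.2 × (0.363 × 6.94 − 0.0475) − 1] = 150.4 / 39.04 = 3.852 mg/L.

S ≈ 3.85 mg/L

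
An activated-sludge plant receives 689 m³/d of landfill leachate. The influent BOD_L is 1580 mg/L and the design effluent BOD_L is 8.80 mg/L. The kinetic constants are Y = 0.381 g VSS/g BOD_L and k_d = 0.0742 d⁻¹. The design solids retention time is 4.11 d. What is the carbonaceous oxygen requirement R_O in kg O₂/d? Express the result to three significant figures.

R_O ≈ 634 kg O₂/d

Correct the yield for decay: Y_obs = Y/(1 + k_d θ_c) = 0.381 / (1 + 0.0742 × 4.11) = 0.381 / 1.305 = 0.2920.
Substrate removed = Q·(S₀ − S) = 689 m³/d × (1580 − 8.80) g/m³ = 1.08×10^6 g/d = 1083 kg/d.
Net sludge production P_X = 0.2920 × 1083 = 316.1 kg VSS/d.
R_O = Q·ΔS − 1.42 P_X = 1083 − 448.8 = 633.7 kg O₂/d.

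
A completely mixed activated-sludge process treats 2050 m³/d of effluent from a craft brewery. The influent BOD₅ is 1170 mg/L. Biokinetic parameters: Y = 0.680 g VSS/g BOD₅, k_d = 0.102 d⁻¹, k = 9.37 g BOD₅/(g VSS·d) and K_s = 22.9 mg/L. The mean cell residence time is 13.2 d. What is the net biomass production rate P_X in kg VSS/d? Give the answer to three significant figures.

P_X ≈ 695 kg VSS/d

From the Monod/SRT balance for a CMAS, S = K_s·(1+k_d θ_c)/[θ_c·(Y k − k_d) − 1] = 22.9 × (1 + 0.102 × 13.2) / [13.2 × (0.680 × 9.37 − 0.102) − 1] = 53.73 / 81.76 = 0.6572 mg/L.
Correct the yield for decay: Y_obs = Y/(1 + k_d θ_c) = 0.680 / (1 + 0.102 × 13.2) = 0.680 / 2.346 = 0.2898.
Mass of BOD₅ removed per day: Q(S₀ − S) = 2050 × 1169 g/m³ = 2397 kg/d.
So the net sludge growth is P_X = 0.2898 × 2397 = 694.7 kg VSS/d.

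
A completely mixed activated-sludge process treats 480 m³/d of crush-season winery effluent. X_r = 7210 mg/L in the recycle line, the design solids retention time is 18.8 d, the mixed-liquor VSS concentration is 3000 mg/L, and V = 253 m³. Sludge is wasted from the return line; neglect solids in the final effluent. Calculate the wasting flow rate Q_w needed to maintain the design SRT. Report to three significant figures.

Q_w ≈ 5.60 m³/d

θ_c = V·X/(Q_w·X_r) when wasting from the recycle, so Q_w = V·X/(θ_c·X_r) = 253.0 × 3000 / (18.8 × 7210) = 5.599 m³/d.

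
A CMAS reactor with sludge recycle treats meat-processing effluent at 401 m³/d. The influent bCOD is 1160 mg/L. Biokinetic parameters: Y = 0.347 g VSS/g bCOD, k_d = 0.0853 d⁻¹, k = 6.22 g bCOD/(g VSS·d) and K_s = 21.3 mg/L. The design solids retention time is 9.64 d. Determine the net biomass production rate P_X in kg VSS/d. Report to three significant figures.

From the Monod/SRT balance for a CMAS, S = K_s·(1+k_d θ_c)/[θ_c·(Y k − k_d) − 1] = 21.3 × (1 + 0.0853 × 9.64) / [9.64 × (0.347 × 6.22 − 0.0853) − 1] = 38.81 / 18.98 = 2.045 mg/L.
The observed yield is Y_obs = Y/(1 + k_d·θ_c) = 0.347 / (1 + 0.0853 × 9.64) = 0.347 / 1.822 = 0.1904 g VSS per g bCOD removed.
ΔS = 1160 − 2.04 = 1158 mg/L, so the substrate removal rate is 401 × 1158/1000 = 464.3 kg bCOD/d.
Net biomass production P_X = Y_obs × Q·(S₀ − S) = 0.1904 × 464.3 = 88.42 kg VSS/d.

P_X ≈ 88.4 kg VSS/d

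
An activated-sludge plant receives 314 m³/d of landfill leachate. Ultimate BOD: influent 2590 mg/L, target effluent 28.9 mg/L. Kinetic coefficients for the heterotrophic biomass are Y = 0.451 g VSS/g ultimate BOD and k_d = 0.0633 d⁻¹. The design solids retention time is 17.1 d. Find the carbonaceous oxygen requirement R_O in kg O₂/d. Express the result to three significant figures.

Y_obs = Y / (1 + k_d θ_c) = 0.451 / (1 + 0.0633 × 17.1) = 0.451 / 2.082 = 0.2166.
ΔS = 2590 − 28.9 = 2561 mg/L, so the substrate removal rate is 314 × 2561/1000 = 804.2 kg ultimate BOD/d.
Net sludge production P_X = 0.2166 × 804.2 = 174.2 kg VSS/d.
R_O = Q·ΔS − 1.42 P_X = 804.2 − 247.3 = 556.9 kg O₂/d.

R_O ≈ 557 kg O₂/d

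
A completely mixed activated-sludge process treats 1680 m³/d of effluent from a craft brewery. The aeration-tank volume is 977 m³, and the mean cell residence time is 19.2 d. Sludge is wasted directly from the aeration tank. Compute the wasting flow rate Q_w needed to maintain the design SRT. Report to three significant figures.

Wasting from the aeration tank: Q_w = V / θ_c = 977.0 / 19.2 = 50.89 m³/d.

Q_w ≈ 50.9 m³/d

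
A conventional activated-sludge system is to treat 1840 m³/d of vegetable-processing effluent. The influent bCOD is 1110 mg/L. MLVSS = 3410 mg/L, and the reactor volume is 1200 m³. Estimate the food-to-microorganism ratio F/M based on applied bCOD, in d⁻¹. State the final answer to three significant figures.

F/M ≈ 0.499 d⁻¹

F/M = applied load / biomass = Q·S₀/(V·X) = 1840 × 1110 / (1200 × 3410) = 0.4991 d⁻¹.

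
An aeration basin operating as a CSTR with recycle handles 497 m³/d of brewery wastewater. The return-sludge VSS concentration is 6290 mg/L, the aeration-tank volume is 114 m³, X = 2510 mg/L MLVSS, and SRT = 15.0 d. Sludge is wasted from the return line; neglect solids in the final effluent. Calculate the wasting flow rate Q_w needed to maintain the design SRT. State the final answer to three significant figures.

Q_w ≈ 3.03 m³/d

Wasting from the return line (neglecting effluent solids): Q_w = V·X / (θ_c·X_r) = 114.0 × 2510 / (15.0 × 6290) = 3.033 m³/d.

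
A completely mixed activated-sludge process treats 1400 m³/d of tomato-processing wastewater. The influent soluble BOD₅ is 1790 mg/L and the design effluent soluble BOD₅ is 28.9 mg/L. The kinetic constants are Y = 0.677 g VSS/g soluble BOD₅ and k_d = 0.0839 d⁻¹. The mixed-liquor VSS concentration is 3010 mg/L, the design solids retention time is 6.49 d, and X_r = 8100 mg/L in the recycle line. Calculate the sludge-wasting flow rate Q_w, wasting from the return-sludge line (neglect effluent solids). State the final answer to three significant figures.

Q_w ≈ 133 m³/d

Rearranging the biomass balance for a CMAS with decay, V = Y·Q·ΔS·θ_c / [X·(1+k_d θ_c)] = 0.677 × 1400 × (1790 − 28.9) × 6.49 / [3010 × (1 + 0.0839 × 6.49)] = 1.08×10^7 / 4649 = 2330 m³.
Q_w = (V·X)/(θ_c X_r) = 2330 × 3010 / (6.49 × 8100) = 133.4 m³/d.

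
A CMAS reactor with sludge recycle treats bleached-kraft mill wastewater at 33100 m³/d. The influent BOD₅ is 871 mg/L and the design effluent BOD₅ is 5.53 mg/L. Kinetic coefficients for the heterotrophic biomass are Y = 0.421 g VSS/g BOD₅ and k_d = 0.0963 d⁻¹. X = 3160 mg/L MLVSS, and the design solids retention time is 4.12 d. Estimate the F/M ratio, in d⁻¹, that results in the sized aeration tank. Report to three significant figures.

F/M ≈ 0.810 d⁻¹

Rearranging the biomass balance for a CMAS with decay, V = Y·Q·ΔS·θ_c / [X·(1+k_d θ_c)] = 0.421 × 33100 × (871 − 5.53) × 4.12 / [3160 × (1 + 0.0963 × 4.12)] = 4.97×10^7 / 4414 = 11258 m³.
Food-to-microorganism ratio F/M = Q S₀ / (V X) = 33100 × 871 / (11258 × 3160) = 0.8104 d⁻¹.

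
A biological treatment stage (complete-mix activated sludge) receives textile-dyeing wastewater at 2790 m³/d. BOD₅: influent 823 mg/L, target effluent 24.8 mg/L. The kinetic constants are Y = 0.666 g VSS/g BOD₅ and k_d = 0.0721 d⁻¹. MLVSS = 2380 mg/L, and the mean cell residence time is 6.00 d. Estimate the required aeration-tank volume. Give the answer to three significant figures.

Steady-state biomass mass balance: V·X·(1 + k_d·θ_c) = Y·Q·(S₀ − S)·θ_c, so V = 0.666 × 2790 × (823 − 24.8) × 6.00 / [2380 × (1 + 0.0721 × 6.00)] = 8.9×10^6 / 3410 = 2610 m³.

V ≈ 2610 m³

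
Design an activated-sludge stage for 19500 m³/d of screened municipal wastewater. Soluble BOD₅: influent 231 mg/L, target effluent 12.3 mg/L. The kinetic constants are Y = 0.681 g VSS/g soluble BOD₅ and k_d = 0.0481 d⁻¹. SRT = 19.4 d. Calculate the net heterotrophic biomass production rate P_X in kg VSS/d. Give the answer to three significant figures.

Y_obs = Y / (1 + k_d θ_c) = 0.681 / (1 + 0.0481 × 19.4) = 0.681 / 1.933 = 0.3523.
ΔS = 231 − 12.3 = 218.7 mg/L, so the substrate removal rate is 19500 × 218.7/1000 = 4265 kg soluble BOD₅/d.
Biomass produced: P_X = Y_obs·Q·ΔS = 0.3523 × 4265 ≈ 1502 kg VSS/d.

P_X ≈ 1500 kg VSS/d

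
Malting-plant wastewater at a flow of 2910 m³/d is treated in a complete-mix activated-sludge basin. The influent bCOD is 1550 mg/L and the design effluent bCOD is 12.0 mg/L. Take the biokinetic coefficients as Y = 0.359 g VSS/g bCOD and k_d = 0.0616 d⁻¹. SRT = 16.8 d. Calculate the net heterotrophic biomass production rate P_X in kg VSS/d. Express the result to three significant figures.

P_X ≈ 790 kg VSS/d

Correct the yield for decay: Y_obs = Y/(1 + k_d θ_c) = 0.359 / (1 + 0.0616 × 16.8) = 0.359 / 2.035 = 0.1764.
Q·(S₀ − S) = 2910 × (1550 − 12.0) × 10⁻³ = 4476 kg/d removed.
P_X = Y_obs · Q(S₀ − S) = 0.1764 × 4476 = 789.6 kg VSS/d.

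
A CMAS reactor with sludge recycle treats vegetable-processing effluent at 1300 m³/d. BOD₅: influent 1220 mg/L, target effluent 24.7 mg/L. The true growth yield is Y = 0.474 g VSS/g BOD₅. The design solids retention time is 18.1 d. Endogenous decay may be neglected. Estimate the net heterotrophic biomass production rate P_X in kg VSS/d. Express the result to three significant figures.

No decay correction is needed, so Y_obs = Y = 0.474.
ΔS = 1220 − 24.7 = 1195 mg/L, so the substrate removal rate is 1300 × 1195/1000 = 1554 kg BOD₅/d.
So the net sludge growth is P_X = 0.4740 × 1554 = 736.5 kg VSS/d.

P_X ≈ 737 kg VSS/d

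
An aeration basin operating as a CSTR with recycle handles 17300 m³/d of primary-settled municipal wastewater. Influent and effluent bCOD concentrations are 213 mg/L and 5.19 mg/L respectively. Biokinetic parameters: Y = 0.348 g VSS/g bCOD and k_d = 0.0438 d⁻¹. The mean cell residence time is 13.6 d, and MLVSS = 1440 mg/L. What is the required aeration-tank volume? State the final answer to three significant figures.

V ≈ 7400 m³

From the SRT design equation V = Y Q (S₀−S) θ_c / [X (1 + k_d θ_c)] = 0.348 × 17300 × (213 − 5.19) × 13.6 / [1440 × (1 + 0.0438 × 13.6)] = 1.7×10^7 / 2298 = 7405 m³.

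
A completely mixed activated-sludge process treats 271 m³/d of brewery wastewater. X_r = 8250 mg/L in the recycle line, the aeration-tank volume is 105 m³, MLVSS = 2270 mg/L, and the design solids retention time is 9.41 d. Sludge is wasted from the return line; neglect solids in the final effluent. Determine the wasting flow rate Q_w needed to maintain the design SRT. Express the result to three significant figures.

Wasting from the return line (neglecting effluent solids): Q_w = V·X / (θ_c·X_r) = 105.0 × 2270 / (9.41 × 8250) = 3.070 m³/d.

Q_w ≈ 3.07 m³/d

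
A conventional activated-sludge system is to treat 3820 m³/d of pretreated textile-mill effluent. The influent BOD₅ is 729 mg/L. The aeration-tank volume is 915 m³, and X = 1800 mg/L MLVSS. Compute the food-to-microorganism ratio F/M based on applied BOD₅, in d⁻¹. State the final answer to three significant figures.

F/M ≈ 1.69 d⁻¹

F/M = applied load / biomass = Q·S₀/(V·X) = 3820 × 729 / (915.0 × 1800) = 1.691 d⁻¹.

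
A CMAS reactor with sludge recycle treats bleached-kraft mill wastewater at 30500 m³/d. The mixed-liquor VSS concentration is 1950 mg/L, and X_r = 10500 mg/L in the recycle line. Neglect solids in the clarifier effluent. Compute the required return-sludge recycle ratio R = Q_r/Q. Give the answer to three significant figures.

R ≈ 0.228

Solids balance on the clarifier gives (1+R)X = R·X_r, so R = X/(X_r − X) = 1950 / (10500 − 1950) = 0.2281.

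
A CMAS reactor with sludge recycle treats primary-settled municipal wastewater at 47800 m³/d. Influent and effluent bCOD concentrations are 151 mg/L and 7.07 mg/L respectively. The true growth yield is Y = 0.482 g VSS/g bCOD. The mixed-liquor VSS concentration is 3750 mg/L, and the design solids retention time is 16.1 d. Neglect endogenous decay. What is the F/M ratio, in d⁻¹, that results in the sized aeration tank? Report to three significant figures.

Biomass mass balance (decay neglected): V·X = Y·Q·(S₀ − S)·θ_c, so V = 0.482 × 47800 × (151 − 7.07) × 16.1 / 3750 = 14237 m³.
Food-to-microorganism ratio F/M = Q S₀ / (V X) = 47800 × 151 / (14237 × 3750) = 0.1352 d⁻¹.

F/M ≈ 0.135 d⁻¹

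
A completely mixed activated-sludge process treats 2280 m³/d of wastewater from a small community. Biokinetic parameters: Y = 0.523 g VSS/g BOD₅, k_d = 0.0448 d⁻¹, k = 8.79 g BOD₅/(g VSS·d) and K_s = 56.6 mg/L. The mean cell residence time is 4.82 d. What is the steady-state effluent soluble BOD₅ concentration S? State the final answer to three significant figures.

S ≈ 3.29 mg/L

From the Monod/SRT balance for a CMAS, S = K_s·(1+k_d θ_c)/[θ_c·(Y k − k_d) − 1] = 56.6 × (1 + 0.0448 × 4.82) / [4.82 × (0.523 × 8.79 − 0.0448) − 1] = 68.82 / 20.94 = 3.286 mg/L.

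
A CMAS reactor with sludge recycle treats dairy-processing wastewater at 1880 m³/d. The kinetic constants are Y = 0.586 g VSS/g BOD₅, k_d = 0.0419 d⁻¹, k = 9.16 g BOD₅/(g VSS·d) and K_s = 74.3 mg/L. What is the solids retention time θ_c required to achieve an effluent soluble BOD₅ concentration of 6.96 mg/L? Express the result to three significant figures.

From 1/θ_c = Y·k·S/(K_s + S) − k_d: Y·k·S/(K_s+S) = 0.586 × 9.16 × 6.96 / (74.3 + 6.96) = 0.4598 d⁻¹.
Then 1/θ_c = μ − k_d = 0.4598 − 0.0419 = 0.4179 d⁻¹, giving θ_c = 2.393 d.

θ_c ≈ 2.39 d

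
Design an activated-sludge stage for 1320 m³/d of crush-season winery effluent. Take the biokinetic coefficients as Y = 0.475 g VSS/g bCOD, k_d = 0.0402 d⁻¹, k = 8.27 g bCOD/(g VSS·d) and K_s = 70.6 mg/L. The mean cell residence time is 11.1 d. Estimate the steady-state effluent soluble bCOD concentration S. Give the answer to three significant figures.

From the Monod/SRT balance for a CMAS, S = K_s·(1+k_d θ_c)/[θ_c·(Y k − k_d) − 1] = 70.6 × (1 + 0.0402 × 11.1) / [11.1 × (0.475 × 8.27 − 0.0402) − 1] = 102.1 / 42.16 = 2.422 mg/L.

S ≈ 2.42 mg/L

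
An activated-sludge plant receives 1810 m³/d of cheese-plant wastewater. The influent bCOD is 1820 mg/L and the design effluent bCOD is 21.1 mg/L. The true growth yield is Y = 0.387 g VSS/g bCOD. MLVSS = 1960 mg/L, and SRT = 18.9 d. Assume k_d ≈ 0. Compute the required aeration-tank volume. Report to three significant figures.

Biomass mass balance (decay neglected): V·X = Y·Q·(S₀ − S)·θ_c, so V = 0.387 × 1810 × (1820 − 21.1) × 18.9 / 1960 = 12151 m³.

V ≈ 12200 m³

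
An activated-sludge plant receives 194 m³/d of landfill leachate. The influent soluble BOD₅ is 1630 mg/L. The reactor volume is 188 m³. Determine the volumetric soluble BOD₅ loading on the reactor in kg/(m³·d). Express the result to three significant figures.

Volumetric loading L_v = Q·S₀ / V = 194 × 1630 g/m³ / 188.0 m³ = 1682 g/(m³·d) = 1.682 kg soluble BOD₅/(m³·d).

L_v ≈ 1.68 kg soluble BOD₅/(m³·d)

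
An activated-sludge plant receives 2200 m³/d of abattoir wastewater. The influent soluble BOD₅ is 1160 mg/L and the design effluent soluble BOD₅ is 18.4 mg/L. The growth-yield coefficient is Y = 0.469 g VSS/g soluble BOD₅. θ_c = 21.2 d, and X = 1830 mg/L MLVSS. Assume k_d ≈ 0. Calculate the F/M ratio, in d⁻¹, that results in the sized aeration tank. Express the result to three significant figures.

V·X = Y·Q·ΔS·θ_c gives V = 0.469 × 2200 × (1160 − 18.4) × 21.2 / 1830 = 13646 m³.
F/M = Q·S₀ / (V·X) = 2200 × 1160 / (13646 × 1830) = 0.1022 g soluble BOD₅·(g VSS·d)⁻¹.

F/M ≈ 0.102 d⁻¹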